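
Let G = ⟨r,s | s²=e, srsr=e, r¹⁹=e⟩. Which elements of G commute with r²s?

⟨r²s⟩ ⊆ C_G(r²s) since powers of r²s commute with r²s; so |C_G(r²s)| ≥ |⟨r²s⟩| = 2.
By orbit–stabilizer, |C_G(r²s)| = |G| / |conj. class of r²s| = 38 / 19 = 2.
The 2 elements commuting with r²s are {e, r²s}.

Answer: {e, r²s}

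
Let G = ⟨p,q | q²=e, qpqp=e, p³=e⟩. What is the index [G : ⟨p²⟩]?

First find ord(p²) by computing successive powers:
  (p²)¹ = p², (p²)² = p, (p²)³ = e.
So |⟨p²⟩| = ord(p²) = 3. With |G| = 6, by Lagrange [G : ⟨p²⟩] = 6/3 = 2.

Answer: 2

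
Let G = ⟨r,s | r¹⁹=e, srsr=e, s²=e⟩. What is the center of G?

An element z ∈ Z(G) iff z commutes with every generator.
For example e is central: e·r = r = r·e; e·s = s = s·e.
Whereas r ∉ Z(G) since r·s = rs ≠ r¹⁸s = s·r.
Checking each of the 38 elements this way gives Z(G) = {e}, of order 1.

Answer: {e}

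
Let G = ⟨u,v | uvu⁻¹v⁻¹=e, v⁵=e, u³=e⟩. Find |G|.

Enumerate words in the generators, reducing via the relations: the distinct elements are
  {e, u, v, uv, u², v², v³, v⁴, uv², uv³, uv⁴, u²v, u²v², u²v³, u²v⁴}.
No further products give new elements, so |G| = 15.

Answer: 15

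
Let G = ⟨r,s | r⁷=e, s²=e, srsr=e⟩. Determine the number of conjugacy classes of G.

The conjugacy classes (representative and size) are:
  [e] (size 1), [r⁶] (size 2), [r⁵] (size 2), [r⁴] (size 2), [rs] (size 7).
Class equation: 1 + 2 + 2 + 2 + 7 = 14 = |G|. So G has 5 conjugacy classes.

Answer: 5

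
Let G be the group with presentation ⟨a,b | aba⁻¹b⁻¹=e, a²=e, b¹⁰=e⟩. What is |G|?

Enumerate words in the generators, reducing via the relations: the distinct elements are
  {a, b, e, ab, b², b³, b⁴, b⁵, b⁶, b⁷, b⁸, b⁹, ab², ab³, ab⁴, ab⁵, ab⁶, ab⁷, ab⁸, ab⁹}.
No further products give new elements, so |G| = 20.

Answer: 20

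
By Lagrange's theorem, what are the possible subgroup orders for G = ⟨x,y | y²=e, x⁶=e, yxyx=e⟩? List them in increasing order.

|G| = 12 = 2² · 3. By Lagrange's theorem the order of any subgroup divides 12; the divisors of 12 are 1, 2, 3, 4, 6, 12.

Answer: 1, 2, 3, 4, 6, 12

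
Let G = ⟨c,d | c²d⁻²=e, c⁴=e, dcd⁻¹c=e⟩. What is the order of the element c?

Compute successive powers until reaching e:
  c¹ = c, c² = c², c³ = c³, c⁴ = e.
The smallest positive k with cᵏ = e is 4.

Answer: 4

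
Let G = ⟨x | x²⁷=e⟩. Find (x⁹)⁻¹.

The order of (x⁹) is 3 (smallest k with (x⁹)ᵏ = e), so (x⁹)⁻¹ = (x⁹)² = x¹⁸.
Check: (x⁹) · (x¹⁸) → (x⁹) · x¹⁸ = e, giving e as required.

Answer: x¹⁸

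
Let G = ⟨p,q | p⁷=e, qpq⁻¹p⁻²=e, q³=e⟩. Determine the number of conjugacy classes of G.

The conjugacy classes (representative and size) are:
  [e] (size 1), [p²] (size 3), [p⁵] (size 3), [q] (size 7), [q²] (size 7).
Class equation: 1 + 3 + 3 + 7 + 7 = 21 = |G|. So G has 5 conjugacy classes.

Answer: 5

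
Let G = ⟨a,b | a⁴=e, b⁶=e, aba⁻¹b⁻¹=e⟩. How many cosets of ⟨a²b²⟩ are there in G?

First find ord(a²b²) by computing successive powers:
  (a²b²)¹ = a²b², (a²b²)² = b⁴, (a²b²)³ = a², (a²b²)⁴ = b², (a²b²)⁵ = a²b⁴, (a²b²)⁶ = e.
So |⟨a²b²⟩| = ord(a²b²) = 6. With |G| = 24, by Lagrange [G : ⟨a²b²⟩] = 24/6 = 4.

Answer: 4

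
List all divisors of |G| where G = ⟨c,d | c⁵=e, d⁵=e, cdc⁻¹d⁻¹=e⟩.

|G| = 25 = 5². By Lagrange's theorem the order of any subgroup divides 25; the divisors of 25 are 1, 5, 25.

Answer: 1, 5, 25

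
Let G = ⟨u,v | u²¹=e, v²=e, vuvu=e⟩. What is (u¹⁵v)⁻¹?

The order of (u¹⁵v) is 2 (smallest k with (u¹⁵v)ᵏ = e), so (u¹⁵v)⁻¹ = (u¹⁵v)¹ = u¹⁵v.
Check: (u¹⁵v) · (u¹⁵v) → (u¹⁵v) · u¹⁵ = v;   v · v = e, giving e as required.

Answer: u¹⁵v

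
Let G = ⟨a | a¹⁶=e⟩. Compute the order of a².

Compute successive powers until reaching e:
  (a²)¹ = a², (a²)² = a⁴, (a²)³ = a⁶, (a²)⁴ = a⁸, (a²)⁵ = a¹⁰, (a²)⁶ = a¹², (a²)⁷ = a¹⁴, (a²)⁸ = e.
The smallest positive k with (a²)ᵏ = e is 8.

Answer: 8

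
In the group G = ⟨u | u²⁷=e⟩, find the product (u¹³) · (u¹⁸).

Compute (u¹³) · (u¹⁸) by multiplying left to right and reducing via the relations at each step:
  (u¹³) · u¹⁸ = u⁴

Answer: u⁴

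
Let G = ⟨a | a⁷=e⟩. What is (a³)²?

Compute successive powers of (a³), reducing at each step:
  (a³)²: (a³) · a³ = a⁶

Answer: a⁶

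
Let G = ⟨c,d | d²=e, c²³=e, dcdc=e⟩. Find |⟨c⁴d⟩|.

|⟨c⁴d⟩| equals the order of c⁴d. Compute successive powers until reaching e:
  (c⁴d)¹ = c⁴d, (c⁴d)² = e.
The smallest positive k with (c⁴d)ᵏ = e is 2, so |⟨c⁴d⟩| = 2.

Answer: 2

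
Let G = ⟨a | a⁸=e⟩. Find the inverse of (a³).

The order of (a³) is 8 (smallest k with (a³)ᵏ = e), so (a³)⁻¹ = (a³)⁷ = a⁵.
Check: (a³) · (a⁵) → (a³) · a⁵ = e, giving e as required.

Answer: a⁵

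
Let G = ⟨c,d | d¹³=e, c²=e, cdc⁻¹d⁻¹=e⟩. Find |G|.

Enumerate words in the generators, reducing via the relations: the distinct elements are
  {c, d, e, cd, d², d³, d⁴, d⁵, d⁶, d⁷, d⁸, d⁹, cd², cd³, cd⁴, cd⁵, cd⁶, cd⁷, cd⁸, cd⁹, d¹², d¹¹, d¹⁰, cd¹², cd¹¹, cd¹⁰}.
No further products give new elements, so |G| = 26.

Answer: 26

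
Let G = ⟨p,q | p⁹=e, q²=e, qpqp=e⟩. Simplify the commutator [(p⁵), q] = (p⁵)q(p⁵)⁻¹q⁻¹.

[(p⁵), q] = (p⁵)·q·(p⁵)⁻¹·q⁻¹.
  (p⁵) · q = p⁵q
  (p⁵q) · (p⁴) = pq
  (pq) · q = p

Answer: p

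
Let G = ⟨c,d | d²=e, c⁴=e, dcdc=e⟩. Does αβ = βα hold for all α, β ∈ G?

c·d = cd but d·c = c³d, so c·d ≠ d·c and G is not abelian.

Answer: No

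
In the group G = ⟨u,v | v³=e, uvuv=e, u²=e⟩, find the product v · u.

Compute v · u by multiplying left to right and reducing via the relations at each step:
  v · u = uv²

Answer: uv²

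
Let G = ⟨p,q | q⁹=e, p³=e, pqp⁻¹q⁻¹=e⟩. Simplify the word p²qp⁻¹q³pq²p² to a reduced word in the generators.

Multiply left to right, reducing at each step:
  (p²) · q = p²q
  (p²q) · p⁻¹ = pq
  (pq) · q³ = pq⁴
  (pq⁴) · p = p²q⁴
  (p²q⁴) · q² = p²q⁶
  (p²q⁶) · p² = pq⁶

Answer: pq⁶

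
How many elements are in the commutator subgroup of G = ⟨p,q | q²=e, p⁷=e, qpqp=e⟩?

G' = [G, G] is generated by all commutators. The generator-pair commutators are: [p, q] = p².
The subgroup they normally generate is {e, p, p², p³, p⁴, p⁵, p⁶}, of order 7.
Check: |G/G'| = 14/7 = 2 is the order of the abelianisation.

Answer: 7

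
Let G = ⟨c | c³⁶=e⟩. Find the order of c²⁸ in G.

Compute successive powers until reaching e:
  (c²⁸)¹ = c²⁸, (c²⁸)² = c²⁰, (c²⁸)³ = c¹², (c²⁸)⁴ = c⁴, (c²⁸)⁵ = c³², (c²⁸)⁶ = c²⁴, (c²⁸)⁷ = c¹⁶, (c²⁸)⁸ = c⁸, (c²⁸)⁹ = e.
The smallest positive k with (c²⁸)ᵏ = e is 9.

Answer: 9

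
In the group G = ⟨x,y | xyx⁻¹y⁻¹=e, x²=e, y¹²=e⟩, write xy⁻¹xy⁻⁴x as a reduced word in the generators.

Multiply left to right, reducing at each step:
  x · y⁻¹ = xy¹¹
  (xy¹¹) · x = y¹¹
  (y¹¹) · y⁻⁴ = y⁷
  (y⁷) · x = xy⁷

Answer: xy⁷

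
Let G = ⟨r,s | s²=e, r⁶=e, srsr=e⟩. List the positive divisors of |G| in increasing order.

|G| = 12 = 2² · 3. By Lagrange's theorem the order of any subgroup divides 12; the divisors of 12 are 1, 2, 3, 4, 6, 12.

Answer: 1, 2, 3, 4, 6, 12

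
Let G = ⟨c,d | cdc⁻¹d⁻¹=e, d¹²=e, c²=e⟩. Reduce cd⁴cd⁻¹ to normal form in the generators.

Multiply left to right, reducing at each step:
  c · d⁴ = cd⁴
  (cd⁴) · c = d⁴
  (d⁴) · d⁻¹ = d³

Answer: d³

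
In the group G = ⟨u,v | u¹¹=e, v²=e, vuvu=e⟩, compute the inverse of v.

The order of v is 2 (smallest k with vᵏ = e), so v⁻¹ = v¹ = v.
Check: v · v → v · v = e, giving e as required.

Answer: v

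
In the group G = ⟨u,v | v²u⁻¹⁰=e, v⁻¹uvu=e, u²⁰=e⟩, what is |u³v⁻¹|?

Compute successive powers until reaching e:
  (u³v⁻¹)¹ = u³v⁻¹, (u³v⁻¹)² = u¹⁰, (u³v⁻¹)³ = u³v, (u³v⁻¹)⁴ = e.
The smallest positive k with (u³v⁻¹)ᵏ = e is 4.

Answer: 4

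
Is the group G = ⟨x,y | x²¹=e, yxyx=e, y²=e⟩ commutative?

x·y = xy but y·x = x²⁰y, so x·y ≠ y·x and G is not abelian.

Answer: No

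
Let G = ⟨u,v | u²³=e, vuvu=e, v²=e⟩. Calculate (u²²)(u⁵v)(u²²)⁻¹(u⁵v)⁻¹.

[(u²²), (u⁵v)] = (u²²)·(u⁵v)·(u²²)⁻¹·(u⁵v)⁻¹.
  (u²²) · (u⁵v) = u⁴v
  (u⁴v) · u = u³v
  (u³v) · (u⁵v) = u²¹

Answer: u²¹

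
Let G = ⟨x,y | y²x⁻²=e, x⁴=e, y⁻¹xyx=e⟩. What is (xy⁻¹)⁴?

Compute successive powers of (xy⁻¹), reducing at each step:
  (xy⁻¹)²: (xy⁻¹) · x = y⁻¹;   (y⁻¹) · y⁻¹ = x²
  (xy⁻¹)³: (x²) · x = x³;   (x³) · y⁻¹ = xy
  (xy⁻¹)⁴: (xy) · x = y;   y · y⁻¹ = e

Answer: e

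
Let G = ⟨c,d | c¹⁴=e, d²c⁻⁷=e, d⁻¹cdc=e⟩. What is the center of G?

An element z ∈ Z(G) iff z commutes with every generator.
For example c⁷ is central: (c⁷)·c = c⁸ = c·(c⁷); (c⁷)·d = d⁻¹ = d·(c⁷).
Whereas c ∉ Z(G) since c·d = cd ≠ c⁶d⁻¹ = d·c.
Checking each of the 28 elements this way gives Z(G) = {e, c⁷}, of order 2.

Answer: {e, c⁷}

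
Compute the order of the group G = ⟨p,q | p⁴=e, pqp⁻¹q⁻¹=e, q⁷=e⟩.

Enumerate words in the generators, reducing via the relations: the distinct elements are
  {e, p, q, pq, p², p³, q², q³, q⁴, q⁵, q⁶, pq², pq³, pq⁴, pq⁵, pq⁶, p²q, p³q, p²q², p²q³, p²q⁴, p²q⁵, p²q⁶, p³q², p³q³, p³q⁴, p³q⁵, p³q⁶}.
No further products give new elements, so |G| = 28.

Answer: 28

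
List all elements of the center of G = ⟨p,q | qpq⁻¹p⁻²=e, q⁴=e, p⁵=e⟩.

An element z ∈ Z(G) iff z commutes with every generator.
For example e is central: e·p = p = p·e; e·q = q = q·e.
Whereas p ∉ Z(G) since p·q = pq ≠ p²q = q·p.
Checking each of the 20 elements this way gives Z(G) = {e}, of order 1.

Answer: {e}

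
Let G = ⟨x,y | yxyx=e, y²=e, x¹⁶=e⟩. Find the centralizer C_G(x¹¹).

⟨x¹¹⟩ ⊆ C_G(x¹¹) since powers of x¹¹ commute with x¹¹; so |C_G(x¹¹)| ≥ |⟨x¹¹⟩| = 16.
By orbit–stabilizer, |C_G(x¹¹)| = |G| / |conj. class of x¹¹| = 32 / 2 = 16.
The 16 elements commuting with x¹¹ are {e, x, x², x³, x⁴, x⁵, x⁶, x⁷, x⁸, x⁹, x¹⁰, x¹¹, x¹², x¹³, x¹⁴, x¹⁵}.

Answer: {e, x, x², x³, x⁴, x⁵, x⁶, x⁷, x⁸, x⁹, x¹⁰, x¹¹, x¹², x¹³, x¹⁴, x¹⁵}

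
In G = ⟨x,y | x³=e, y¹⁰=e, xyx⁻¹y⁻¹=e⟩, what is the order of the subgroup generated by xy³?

|⟨xy³⟩| equals the order of xy³. Compute successive powers until reaching e:
  (xy³)¹ = xy³, (xy³)² = x²y⁶, (xy³)³ = y⁹, (xy³)⁴ = xy², (xy³)⁵ = x²y⁵, (xy³)⁶ = y⁸, (xy³)⁷ = xy, (xy³)⁸ = x²y⁴, (xy³)⁹ = y⁷, (xy³)¹⁰ = x, (xy³)¹¹ = x²y³, (xy³)¹² = y⁶, (xy³)¹³ = xy⁹, (xy³)¹⁴ = x²y², (xy³)¹⁵ = y⁵, (xy³)¹⁶ = xy⁸, (xy³)¹⁷ = x²y, (xy³)¹⁸ = y⁴, (xy³)¹⁹ = xy⁷, (xy³)²⁰ = x², (xy³)²¹ = y³, (xy³)²² = xy⁶, (xy³)²³ = x²y⁹, (xy³)²⁴ = y², (xy³)²⁵ = xy⁵, (xy³)²⁶ = x²y⁸, (xy³)²⁷ = y, (xy³)²⁸ = xy⁴, (xy³)²⁹ = x²y⁷, (xy³)³⁰ = e.
The smallest positive k with (xy³)ᵏ = e is 30, so |⟨xy³⟩| = 30.

Answer: 30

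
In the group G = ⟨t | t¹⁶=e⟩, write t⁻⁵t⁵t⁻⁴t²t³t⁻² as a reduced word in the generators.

Multiply left to right, reducing at each step:
  (t¹¹) · t⁵ = e
  e · t⁻⁴ = t¹²
  (t¹²) · t² = t¹⁴
  (t¹⁴) · t³ = t
  t · t⁻² = t¹⁵

Answer: t¹⁵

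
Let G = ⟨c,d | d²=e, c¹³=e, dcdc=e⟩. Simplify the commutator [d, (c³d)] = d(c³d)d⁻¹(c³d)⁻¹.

[d, (c³d)] = d·(c³d)·d⁻¹·(c³d)⁻¹.
  d · (c³d) = c¹⁰
  (c¹⁰) · d = c¹⁰d
  (c¹⁰d) · (c³d) = c⁷

Answer: c⁷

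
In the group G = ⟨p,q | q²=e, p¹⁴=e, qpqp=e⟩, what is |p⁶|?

Compute successive powers until reaching e:
  (p⁶)¹ = p⁶, (p⁶)² = p¹², (p⁶)³ = p⁴, (p⁶)⁴ = p¹⁰, (p⁶)⁵ = p², (p⁶)⁶ = p⁸, (p⁶)⁷ = e.
The smallest positive k with (p⁶)ᵏ = e is 7.

Answer: 7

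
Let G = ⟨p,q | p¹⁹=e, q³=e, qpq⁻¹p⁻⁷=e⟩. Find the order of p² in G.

Compute successive powers until reaching e:
  (p²)¹ = p², (p²)² = p⁴, (p²)³ = p⁶, (p²)⁴ = p⁸, (p²)⁵ = p¹⁰, (p²)⁶ = p¹², (p²)⁷ = p¹⁴, (p²)⁸ = p¹⁶, (p²)⁹ = p¹⁸, (p²)¹⁰ = p, (p²)¹¹ = p³, (p²)¹² = p⁵, (p²)¹³ = p⁷, (p²)¹⁴ = p⁹, (p²)¹⁵ = p¹¹, (p²)¹⁶ = p¹³, (p²)¹⁷ = p¹⁵, (p²)¹⁸ = p¹⁷, (p²)¹⁹ = e.
The smallest positive k with (p²)ᵏ = e is 19.

Answer: 19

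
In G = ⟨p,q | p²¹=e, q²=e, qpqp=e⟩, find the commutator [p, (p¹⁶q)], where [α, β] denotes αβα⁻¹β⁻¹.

[p, (p¹⁶q)] = p·(p¹⁶q)·p⁻¹·(p¹⁶q)⁻¹.
  p · (p¹⁶q) = p¹⁷q
  (p¹⁷q) · (p²⁰) = p¹⁸q
  (p¹⁸q) · (p¹⁶q) = p²

Answer: p²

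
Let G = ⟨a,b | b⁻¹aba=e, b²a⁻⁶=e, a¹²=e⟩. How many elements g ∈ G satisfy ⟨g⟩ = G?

⟨g⟩ = G would require ord(g) = |G| = 24, but the maximum element order in G is 12 < 24. So G is not cyclic and no single element generates it: the count is 0.

Answer: 0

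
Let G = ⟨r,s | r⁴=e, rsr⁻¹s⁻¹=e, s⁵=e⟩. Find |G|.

Enumerate words in the generators, reducing via the relations: the distinct elements are
  {e, r, s, rs, r², r³, s², s³, s⁴, rs², rs³, rs⁴, r²s, r³s, r²s², r²s³, r²s⁴, r³s², r³s³, r³s⁴}.
No further products give new elements, so |G| = 20.

Answer: 20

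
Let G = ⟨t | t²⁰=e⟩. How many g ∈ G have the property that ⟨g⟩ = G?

G is cyclic of order 20. An element generates G iff its order is 20, and a cyclic group of order 20 has exactly φ(20) = 8 such elements.

Answer: 8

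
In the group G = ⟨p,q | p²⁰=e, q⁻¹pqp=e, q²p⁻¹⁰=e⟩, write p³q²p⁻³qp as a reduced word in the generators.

Multiply left to right, reducing at each step:
  (p³) · q² = p¹³
  (p¹³) · p⁻³ = p¹⁰
  (p¹⁰) · q = q⁻¹
  (q⁻¹) · p = p⁹q

Answer: p⁹q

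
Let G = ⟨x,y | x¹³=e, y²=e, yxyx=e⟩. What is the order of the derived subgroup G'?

G' = [G, G] is generated by all commutators. The generator-pair commutators are: [x, y] = x².
The subgroup they normally generate is {e, x, x², x³, x⁴, x⁵, x⁶, x⁷, x⁸, x⁹, x¹⁰, x¹¹, x¹²}, of order 13.
Check: |G/G'| = 26/13 = 2 is the order of the abelianisation.

Answer: 13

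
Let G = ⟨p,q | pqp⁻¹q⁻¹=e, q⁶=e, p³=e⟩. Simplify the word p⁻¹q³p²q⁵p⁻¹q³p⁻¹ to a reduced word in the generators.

Multiply left to right, reducing at each step:
  (p²) · q³ = p²q³
  (p²q³) · p² = pq³
  (pq³) · q⁵ = pq²
  (pq²) · p⁻¹ = q²
  (q²) · q³ = q⁵
  (q⁵) · p⁻¹ = p²q⁵

Answer: p²q⁵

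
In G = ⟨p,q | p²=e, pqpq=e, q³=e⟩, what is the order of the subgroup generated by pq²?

|⟨pq²⟩| equals the order of pq². Compute successive powers until reaching e:
  (pq²)¹ = pq², (pq²)² = e.
The smallest positive k with (pq²)ᵏ = e is 2, so |⟨pq²⟩| = 2.

Answer: 2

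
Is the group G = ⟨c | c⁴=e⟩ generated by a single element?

|G| = 4. The element c has order 4 (its powers give 4 distinct elements), so ⟨c⟩ = G and G is cyclic.

Answer: Yes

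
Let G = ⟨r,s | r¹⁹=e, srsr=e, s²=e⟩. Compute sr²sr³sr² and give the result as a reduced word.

Multiply left to right, reducing at each step:
  s · r² = r¹⁷s
  (r¹⁷s) · s = r¹⁷
  (r¹⁷) · r³ = r
  r · s = rs
  (rs) · r² = r¹⁸s

Answer: r¹⁸s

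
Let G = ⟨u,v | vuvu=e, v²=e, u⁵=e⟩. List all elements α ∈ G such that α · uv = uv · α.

⟨uv⟩ ⊆ C_G(uv) since powers of uv commute with uv; so |C_G(uv)| ≥ |⟨uv⟩| = 2.
By orbit–stabilizer, |C_G(uv)| = |G| / |conj. class of uv| = 10 / 5 = 2.
The 2 elements commuting with uv are {e, uv}.

Answer: {e, uv}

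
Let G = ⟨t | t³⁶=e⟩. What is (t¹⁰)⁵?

Compute successive powers of (t¹⁰), reducing at each step:
  (t¹⁰)²: (t¹⁰) · t¹⁰ = t²⁰
  (t¹⁰)³: (t²⁰) · t¹⁰ = t³⁰
  (t¹⁰)⁴: (t³⁰) · t¹⁰ = t⁴
  (t¹⁰)⁵: (t⁴) · t¹⁰ = t¹⁴

Answer: t¹⁴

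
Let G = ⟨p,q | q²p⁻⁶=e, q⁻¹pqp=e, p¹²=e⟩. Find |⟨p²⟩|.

|⟨p²⟩| equals the order of p². Compute successive powers until reaching e:
  (p²)¹ = p², (p²)² = p⁴, (p²)³ = p⁶, (p²)⁴ = p⁸, (p²)⁵ = p¹⁰, (p²)⁶ = e.
The smallest positive k with (p²)ᵏ = e is 6, so |⟨p²⟩| = 6.

Answer: 6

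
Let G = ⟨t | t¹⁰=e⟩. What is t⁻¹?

The order of t is 10 (smallest k with tᵏ = e), so t⁻¹ = t⁹ = t⁹.
Check: t · (t⁹) → t · t⁹ = e, giving e as required.

Answer: t⁹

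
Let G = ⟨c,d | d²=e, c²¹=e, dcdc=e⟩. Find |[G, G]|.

G' = [G, G] is generated by all commutators. The generator-pair commutators are: [c, d] = c².
The subgroup they normally generate is {e, c, c², c³, c⁴, c⁵, c⁶, c⁷, c⁸, c⁹, c¹⁰, c¹¹, c¹², c¹³, c¹⁴, c¹⁵, c¹⁶, c¹⁷, c¹⁸, c¹⁹, c²⁰}, of order 21.
Check: |G/G'| = 42/21 = 2 is the order of the abelianisation.

Answer: 21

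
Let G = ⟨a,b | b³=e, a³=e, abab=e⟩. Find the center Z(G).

An element z ∈ Z(G) iff z commutes with every generator.
For example e is central: e·a = a = a·e; e·b = b = b·e.
Whereas a ∉ Z(G) since a·b = ab ≠ a²b² = b·a.
Checking each of the 12 elements this way gives Z(G) = {e}, of order 1.

Answer: {e}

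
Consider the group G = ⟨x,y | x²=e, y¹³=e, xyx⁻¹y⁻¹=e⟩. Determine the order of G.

Enumerate words in the generators, reducing via the relations: the distinct elements are
  {e, x, y, xy, y², y³, y⁴, y⁵, y⁶, y⁷, y⁸, y⁹, xy², xy³, xy⁴, xy⁵, xy⁶, xy⁷, xy⁸, xy⁹, y¹², y¹¹, y¹⁰, xy¹², xy¹¹, xy¹⁰}.
No further products give new elements, so |G| = 26.

Answer: 26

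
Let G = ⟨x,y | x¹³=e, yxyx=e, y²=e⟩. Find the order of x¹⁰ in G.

Compute successive powers until reaching e:
  (x¹⁰)¹ = x¹⁰, (x¹⁰)² = x⁷, (x¹⁰)³ = x⁴, (x¹⁰)⁴ = x, (x¹⁰)⁵ = x¹¹, (x¹⁰)⁶ = x⁸, (x¹⁰)⁷ = x⁵, (x¹⁰)⁸ = x², (x¹⁰)⁹ = x¹², (x¹⁰)¹⁰ = x⁹, (x¹⁰)¹¹ = x⁶, (x¹⁰)¹² = x³, (x¹⁰)¹³ = e.
The smallest positive k with (x¹⁰)ᵏ = e is 13.

Answer: 13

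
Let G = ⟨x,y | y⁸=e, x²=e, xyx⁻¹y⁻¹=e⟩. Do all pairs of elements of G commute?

Each pair of generators commutes: x·y = xy = y·x. Since the generators pairwise commute, every element of G commutes with every other, so G is abelian.

Answer: Yes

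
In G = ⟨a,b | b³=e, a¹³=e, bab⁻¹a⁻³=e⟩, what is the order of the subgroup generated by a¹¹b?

|⟨a¹¹b⟩| equals the order of a¹¹b. Compute successive powers until reaching e:
  (a¹¹b)¹ = a¹¹b, (a¹¹b)² = a⁵b², (a¹¹b)³ = e.
The smallest positive k with (a¹¹b)ᵏ = e is 3, so |⟨a¹¹b⟩| = 3.

Answer: 3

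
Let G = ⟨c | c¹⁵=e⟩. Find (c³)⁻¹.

The order of (c³) is 5 (smallest k with (c³)ᵏ = e), so (c³)⁻¹ = (c³)⁴ = c¹².
Check: (c³) · (c¹²) → (c³) · c¹² = e, giving e as required.

Answer: c¹²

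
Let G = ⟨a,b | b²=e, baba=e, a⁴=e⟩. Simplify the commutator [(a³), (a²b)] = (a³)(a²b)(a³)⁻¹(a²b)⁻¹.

[(a³), (a²b)] = (a³)·(a²b)·(a³)⁻¹·(a²b)⁻¹.
  (a³) · (a²b) = ab
  (ab) · a = b
  b · (a²b) = a²

Answer: a²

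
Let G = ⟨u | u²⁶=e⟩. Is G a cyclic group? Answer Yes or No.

|G| = 26. The element u has order 26 (its powers give 26 distinct elements), so ⟨u⟩ = G and G is cyclic.

Answer: Yes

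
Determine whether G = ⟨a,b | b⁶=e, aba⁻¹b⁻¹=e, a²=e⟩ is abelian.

Each pair of generators commutes: a·b = ab = b·a. Since the generators pairwise commute, every element of G commutes with every other, so G is abelian.

Answer: Yes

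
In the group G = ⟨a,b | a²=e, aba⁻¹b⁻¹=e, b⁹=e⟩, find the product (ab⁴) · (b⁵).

Compute (ab⁴) · (b⁵) by multiplying left to right and reducing via the relations at each step:
  (ab⁴) · b⁵ = a

Answer: a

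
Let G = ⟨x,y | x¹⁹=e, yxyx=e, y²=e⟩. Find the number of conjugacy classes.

The conjugacy classes (representative and size) are:
  [e] (size 1), [x¹⁸] (size 2), [x²] (size 2), [x¹⁶] (size 2), [x⁴] (size 2), [x¹⁴] (size 2), [x¹³] (size 2), [x¹²] (size 2), [x⁸] (size 2), [x⁹] (size 2), [y] (size 19).
Class equation: 1 + 2 + 2 + 2 + 2 + 2 + 2 + 2 + 2 + 2 + 19 = 38 = |G|. So G has 11 conjugacy classes.

Answer: 11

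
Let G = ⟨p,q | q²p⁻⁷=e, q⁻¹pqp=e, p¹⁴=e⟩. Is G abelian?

p·q = pq but q·p = p⁶q⁻¹, so p·q ≠ q·p and G is not abelian.

Answer: No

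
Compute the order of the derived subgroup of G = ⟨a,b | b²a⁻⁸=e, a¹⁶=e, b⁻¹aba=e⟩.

G' = [G, G] is generated by all commutators. The generator-pair commutators are: [a, b] = a².
The subgroup they normally generate is {e, a², a⁴, a⁶, a⁸, a¹⁰, a¹², a¹⁴}, of order 8.
Check: |G/G'| = 32/8 = 4 is the order of the abelianisation.

Answer: 8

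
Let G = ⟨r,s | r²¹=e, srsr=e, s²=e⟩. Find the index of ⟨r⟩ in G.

First find ord(r) by computing successive powers:
  r¹ = r, r² = r², r³ = r³, r⁴ = r⁴, r⁵ = r⁵, r⁶ = r⁶, r⁷ = r⁷, r⁸ = r⁸, r⁹ = r⁹, r¹⁰ = r¹⁰, r¹¹ = r¹¹, r¹² = r¹², r¹³ = r¹³, r¹⁴ = r¹⁴, r¹⁵ = r¹⁵, r¹⁶ = r¹⁶, r¹⁷ = r¹⁷, r¹⁸ = r¹⁸, r¹⁹ = r¹⁹, r²⁰ = r²⁰, r²¹ = e.
So |⟨r⟩| = ord(r) = 21. With |G| = 42, by Lagrange [G : ⟨r⟩] = 42/21 = 2.

Answer: 2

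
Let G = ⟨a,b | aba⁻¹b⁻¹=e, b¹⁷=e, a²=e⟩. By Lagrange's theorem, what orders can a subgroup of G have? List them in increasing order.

|G| = 34 = 2 · 17. By Lagrange's theorem the order of any subgroup divides 34; the divisors of 34 are 1, 2, 17, 34.

Answer: 1, 2, 17, 34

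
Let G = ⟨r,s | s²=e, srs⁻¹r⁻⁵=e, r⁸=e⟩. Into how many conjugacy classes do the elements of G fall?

The conjugacy classes (representative and size) are:
  [e] (size 1), [r⁵] (size 2), [r²] (size 1), [r⁷] (size 2), [r⁴] (size 1), [r⁶] (size 1), [s] (size 2), [r⁵s] (size 2), [r²s] (size 2), [r³s] (size 2).
Class equation: 1 + 2 + 1 + 2 + 1 + 1 + 2 + 2 + 2 + 2 = 16 = |G|. So G has 10 conjugacy classes.

Answer: 10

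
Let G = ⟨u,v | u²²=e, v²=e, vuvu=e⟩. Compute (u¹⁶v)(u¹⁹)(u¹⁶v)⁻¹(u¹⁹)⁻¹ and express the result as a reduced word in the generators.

[(u¹⁶v), (u¹⁹)] = (u¹⁶v)·(u¹⁹)·(u¹⁶v)⁻¹·(u¹⁹)⁻¹.
  (u¹⁶v) · (u¹⁹) = u¹⁹v
  (u¹⁹v) · (u¹⁶v) = u³
  (u³) · (u³) = u⁶

Answer: u⁶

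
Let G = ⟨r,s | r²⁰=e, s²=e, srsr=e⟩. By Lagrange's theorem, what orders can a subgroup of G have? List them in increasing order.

|G| = 40 = 2³ · 5. By Lagrange's theorem the order of any subgroup divides 40; the divisors of 40 are 1, 2, 4, 5, 8, 10, 20, 40.

Answer: 1, 2, 4, 5, 8, 10, 20, 40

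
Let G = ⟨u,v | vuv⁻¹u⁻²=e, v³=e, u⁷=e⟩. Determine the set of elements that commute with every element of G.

An element z ∈ Z(G) iff z commutes with every generator.
For example e is central: e·u = u = u·e; e·v = v = v·e.
Whereas u ∉ Z(G) since u·v = uv ≠ u²v = v·u.
Checking each of the 21 elements this way gives Z(G) = {e}, of order 1.

Answer: {e}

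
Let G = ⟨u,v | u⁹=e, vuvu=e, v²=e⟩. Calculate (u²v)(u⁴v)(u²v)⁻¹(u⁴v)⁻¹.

[(u²v), (u⁴v)] = (u²v)·(u⁴v)·(u²v)⁻¹·(u⁴v)⁻¹.
  (u²v) · (u⁴v) = u⁷
  (u⁷) · (u²v) = v
  v · (u⁴v) = u⁵

Answer: u⁵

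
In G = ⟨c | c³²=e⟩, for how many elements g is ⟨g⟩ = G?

G is cyclic of order 32. An element generates G iff its order is 32, and a cyclic group of order 32 has exactly φ(32) = 16 such elements.

Answer: 16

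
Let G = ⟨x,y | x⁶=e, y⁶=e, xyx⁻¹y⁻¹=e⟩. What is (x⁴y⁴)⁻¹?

The order of (x⁴y⁴) is 3 (smallest k with (x⁴y⁴)ᵏ = e), so (x⁴y⁴)⁻¹ = (x⁴y⁴)² = x²y².
Check: (x⁴y⁴) · (x²y²) → (x⁴y⁴) · x² = y⁴;   (y⁴) · y² = e, giving e as required.

Answer: x²y²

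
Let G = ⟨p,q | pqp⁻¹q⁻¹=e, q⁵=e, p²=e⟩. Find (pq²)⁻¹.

The order of (pq²) is 10 (smallest k with (pq²)ᵏ = e), so (pq²)⁻¹ = (pq²)⁹ = pq³.
Check: (pq²) · (pq³) → (pq²) · p = q²;   (q²) · q³ = e, giving e as required.

Answer: pq³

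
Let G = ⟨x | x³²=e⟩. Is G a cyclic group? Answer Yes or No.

|G| = 32. The element x has order 32 (its powers give 32 distinct elements), so ⟨x⟩ = G and G is cyclic.

Answer: Yes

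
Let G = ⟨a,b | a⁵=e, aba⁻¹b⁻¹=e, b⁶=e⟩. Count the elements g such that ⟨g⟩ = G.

G is cyclic of order 30. An element generates G iff its order is 30, and a cyclic group of order 30 has exactly φ(30) = 8 such elements.

Answer: 8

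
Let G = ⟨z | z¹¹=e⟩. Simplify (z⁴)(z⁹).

Compute (z⁴) · (z⁹) by multiplying left to right and reducing via the relations at each step:
  (z⁴) · z⁹ = z²

Answer: z²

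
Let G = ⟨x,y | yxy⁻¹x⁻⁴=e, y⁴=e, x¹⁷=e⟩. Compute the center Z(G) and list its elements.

An element z ∈ Z(G) iff z commutes with every generator.
For example e is central: e·x = x = x·e; e·y = y = y·e.
Whereas x ∉ Z(G) since x·y = xy ≠ x⁴y = y·x.
Checking each of the 68 elements this way gives Z(G) = {e}, of order 1.

Answer: {e}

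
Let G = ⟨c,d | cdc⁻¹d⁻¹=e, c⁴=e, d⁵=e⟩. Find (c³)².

Compute successive powers of (c³), reducing at each step:
  (c³)²: (c³) · c³ = c²

Answer: c²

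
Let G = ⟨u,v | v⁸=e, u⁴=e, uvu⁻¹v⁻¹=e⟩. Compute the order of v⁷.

Compute successive powers until reaching e:
  (v⁷)¹ = v⁷, (v⁷)² = v⁶, (v⁷)³ = v⁵, (v⁷)⁴ = v⁴, (v⁷)⁵ = v³, (v⁷)⁶ = v², (v⁷)⁷ = v, (v⁷)⁸ = e.
The smallest positive k with (v⁷)ᵏ = e is 8.

Answer: 8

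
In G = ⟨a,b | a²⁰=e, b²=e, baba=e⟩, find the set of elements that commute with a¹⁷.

⟨a¹⁷⟩ ⊆ C_G(a¹⁷) since powers of a¹⁷ commute with a¹⁷; so |C_G(a¹⁷)| ≥ |⟨a¹⁷⟩| = 20.
By orbit–stabilizer, |C_G(a¹⁷)| = |G| / |conj. class of a¹⁷| = 40 / 2 = 20.
The 20 elements commuting with a¹⁷ are {e, a, a², a³, a⁴, a⁵, a⁶, a⁷, a⁸, a⁹, a¹⁰, a¹¹, a¹², a¹³, a¹⁴, a¹⁵, a¹⁶, a¹⁷, a¹⁸, a¹⁹}.

Answer: {e, a, a², a³, a⁴, a⁵, a⁶, a⁷, a⁸, a⁹, a¹⁰, a¹¹, a¹², a¹³, a¹⁴, a¹⁵, a¹⁶, a¹⁷, a¹⁸, a¹⁹}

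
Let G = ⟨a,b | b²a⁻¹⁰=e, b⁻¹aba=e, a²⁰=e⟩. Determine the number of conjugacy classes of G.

The conjugacy classes (representative and size) are:
  [e] (size 1), [a] (size 2), [a²] (size 2), [a³] (size 2), [a⁴] (size 2), [a⁵] (size 2), [a¹⁴] (size 2), [a⁷] (size 2), [a⁸] (size 2), [a¹¹] (size 2), [a¹⁰] (size 1), [a²b⁻¹] (size 10), [a⁹b] (size 10).
Class equation: 1 + 2 + 2 + 2 + 2 + 2 + 2 + 2 + 2 + 2 + 1 + 10 + 10 = 40 = |G|. So G has 13 conjugacy classes.

Answer: 13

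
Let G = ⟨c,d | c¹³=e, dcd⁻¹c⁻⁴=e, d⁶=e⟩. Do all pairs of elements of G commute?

c·d = cd but d·c = c⁴d, so c·d ≠ d·c and G is not abelian.

Answer: No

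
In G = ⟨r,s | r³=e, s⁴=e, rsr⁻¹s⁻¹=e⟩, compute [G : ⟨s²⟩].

First find ord(s²) by computing successive powers:
  (s²)¹ = s², (s²)² = e.
So |⟨s²⟩| = ord(s²) = 2. With |G| = 12, by Lagrange [G : ⟨s²⟩] = 12/2 = 6.

Answer: 6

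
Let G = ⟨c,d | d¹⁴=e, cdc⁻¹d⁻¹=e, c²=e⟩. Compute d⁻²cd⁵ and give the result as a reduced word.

Multiply left to right, reducing at each step:
  (d¹²) · c = cd¹²
  (cd¹²) · d⁵ = cd³

Answer: cd³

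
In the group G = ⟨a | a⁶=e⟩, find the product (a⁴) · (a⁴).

Compute (a⁴) · (a⁴) by multiplying left to right and reducing via the relations at each step:
  (a⁴) · a⁴ = a²

Answer: a²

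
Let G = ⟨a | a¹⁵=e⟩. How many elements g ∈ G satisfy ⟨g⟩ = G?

G is cyclic of order 15. An element generates G iff its order is 15, and a cyclic group of order 15 has exactly φ(15) = 8 such elements.

Answer: 8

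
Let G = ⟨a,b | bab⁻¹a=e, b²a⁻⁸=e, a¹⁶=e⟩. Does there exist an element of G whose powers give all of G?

Every cyclic group is abelian. But a·b = ab while b·a = a⁷b⁻¹, so a·b ≠ b·a and G is not abelian. Hence G is not cyclic.

Answer: No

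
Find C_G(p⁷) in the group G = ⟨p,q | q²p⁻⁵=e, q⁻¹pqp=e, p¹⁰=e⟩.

⟨p⁷⟩ ⊆ C_G(p⁷) since powers of p⁷ commute with p⁷; so |C_G(p⁷)| ≥ |⟨p⁷⟩| = 10.
By orbit–stabilizer, |C_G(p⁷)| = |G| / |conj. class of p⁷| = 20 / 2 = 10.
The 10 elements commuting with p⁷ are {e, p, p², p³, p⁴, p⁵, p⁶, p⁷, p⁸, p⁹}.

Answer: {e, p, p², p³, p⁴, p⁵, p⁶, p⁷, p⁸, p⁹}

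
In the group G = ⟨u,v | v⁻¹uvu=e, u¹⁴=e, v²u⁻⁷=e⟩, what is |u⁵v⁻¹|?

Compute successive powers until reaching e:
  (u⁵v⁻¹)¹ = u⁵v⁻¹, (u⁵v⁻¹)² = u⁷, (u⁵v⁻¹)³ = u⁵v, (u⁵v⁻¹)⁴ = e.
The smallest positive k with (u⁵v⁻¹)ᵏ = e is 4.

Answer: 4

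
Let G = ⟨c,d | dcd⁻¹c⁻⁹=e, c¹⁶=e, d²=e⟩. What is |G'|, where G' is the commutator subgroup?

G' = [G, G] is generated by all commutators. The generator-pair commutators are: [c, d] = c⁸.
The subgroup they normally generate is {e, c⁸}, of order 2.
Check: |G/G'| = 32/2 = 16 is the order of the abelianisation.

Answer: 2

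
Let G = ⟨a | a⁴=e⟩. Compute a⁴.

Compute successive powers of a, reducing at each step:
  a²: a · a = a²
  a³: (a²) · a = a³
  a⁴: (a³) · a = e

Answer: e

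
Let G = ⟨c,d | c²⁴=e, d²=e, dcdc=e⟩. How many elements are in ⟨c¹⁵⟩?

|⟨c¹⁵⟩| equals the order of c¹⁵. Compute successive powers until reaching e:
  (c¹⁵)¹ = c¹⁵, (c¹⁵)² = c⁶, (c¹⁵)³ = c²¹, (c¹⁵)⁴ = c¹², (c¹⁵)⁵ = c³, (c¹⁵)⁶ = c¹⁸, (c¹⁵)⁷ = c⁹, (c¹⁵)⁸ = e.
The smallest positive k with (c¹⁵)ᵏ = e is 8, so |⟨c¹⁵⟩| = 8.

Answer: 8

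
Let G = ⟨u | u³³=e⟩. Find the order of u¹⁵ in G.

Compute successive powers until reaching e:
  (u¹⁵)¹ = u¹⁵, (u¹⁵)² = u³⁰, (u¹⁵)³ = u¹², (u¹⁵)⁴ = u²⁷, (u¹⁵)⁵ = u⁹, (u¹⁵)⁶ = u²⁴, (u¹⁵)⁷ = u⁶, (u¹⁵)⁸ = u²¹, (u¹⁵)⁹ = u³, (u¹⁵)¹⁰ = u¹⁸, (u¹⁵)¹¹ = e.
The smallest positive k with (u¹⁵)ᵏ = e is 11.

Answer: 11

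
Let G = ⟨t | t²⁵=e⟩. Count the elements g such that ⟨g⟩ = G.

G is cyclic of order 25. An element generates G iff its order is 25, and a cyclic group of order 25 has exactly φ(25) = 20 such elements.

Answer: 20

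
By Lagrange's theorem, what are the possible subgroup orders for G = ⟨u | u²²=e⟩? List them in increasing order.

|G| = 22 = 2 · 11. By Lagrange's theorem the order of any subgroup divides 22; the divisors of 22 are 1, 2, 11, 22.

Answer: 1, 2, 11, 22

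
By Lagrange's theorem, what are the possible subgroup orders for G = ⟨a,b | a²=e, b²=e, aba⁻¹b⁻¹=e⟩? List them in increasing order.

|G| = 4 = 2². By Lagrange's theorem the order of any subgroup divides 4; the divisors of 4 are 1, 2, 4.

Answer: 1, 2, 4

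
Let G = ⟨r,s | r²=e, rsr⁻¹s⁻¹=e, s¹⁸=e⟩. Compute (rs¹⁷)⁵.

Compute successive powers of (rs¹⁷), reducing at each step:
  (rs¹⁷)²: (rs¹⁷) · r = s¹⁷;   (s¹⁷) · s¹⁷ = s¹⁶
  (rs¹⁷)³: (s¹⁶) · r = rs¹⁶;   (rs¹⁶) · s¹⁷ = rs¹⁵
  (rs¹⁷)⁴: (rs¹⁵) · r = s¹⁵;   (s¹⁵) · s¹⁷ = s¹⁴
  (rs¹⁷)⁵: (s¹⁴) · r = rs¹⁴;   (rs¹⁴) · s¹⁷ = rs¹³

Answer: rs¹³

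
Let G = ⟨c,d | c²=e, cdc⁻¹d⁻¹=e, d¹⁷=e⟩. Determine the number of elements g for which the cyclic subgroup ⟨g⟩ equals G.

G is cyclic of order 34. An element generates G iff its order is 34, and a cyclic group of order 34 has exactly φ(34) = 16 such elements.

Answer: 16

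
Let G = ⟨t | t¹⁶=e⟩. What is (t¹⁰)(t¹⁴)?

Compute (t¹⁰) · (t¹⁴) by multiplying left to right and reducing via the relations at each step:
  (t¹⁰) · t¹⁴ = t⁸

Answer: t⁸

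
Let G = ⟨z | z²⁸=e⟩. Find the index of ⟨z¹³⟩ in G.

First find ord(z¹³) by computing successive powers:
  (z¹³)¹ = z¹³, (z¹³)² = z²⁶, (z¹³)³ = z¹¹, (z¹³)⁴ = z²⁴, (z¹³)⁵ = z⁹, (z¹³)⁶ = z²², (z¹³)⁷ = z⁷, (z¹³)⁸ = z²⁰, (z¹³)⁹ = z⁵, (z¹³)¹⁰ = z¹⁸, (z¹³)¹¹ = z³, (z¹³)¹² = z¹⁶, (z¹³)¹³ = z, (z¹³)¹⁴ = z¹⁴, (z¹³)¹⁵ = z²⁷, (z¹³)¹⁶ = z¹², (z¹³)¹⁷ = z²⁵, (z¹³)¹⁸ = z¹⁰, (z¹³)¹⁹ = z²³, (z¹³)²⁰ = z⁸, (z¹³)²¹ = z²¹, (z¹³)²² = z⁶, (z¹³)²³ = z¹⁹, (z¹³)²⁴ = z⁴, (z¹³)²⁵ = z¹⁷, (z¹³)²⁶ = z², (z¹³)²⁷ = z¹⁵, (z¹³)²⁸ = e.
So |⟨z¹³⟩| = ord(z¹³) = 28. With |G| = 28, by Lagrange [G : ⟨z¹³⟩] = 28/28 = 1.

Answer: 1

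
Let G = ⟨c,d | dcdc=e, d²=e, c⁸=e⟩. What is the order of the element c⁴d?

Compute successive powers until reaching e:
  (c⁴d)¹ = c⁴d, (c⁴d)² = e.
The smallest positive k with (c⁴d)ᵏ = e is 2.

Answer: 2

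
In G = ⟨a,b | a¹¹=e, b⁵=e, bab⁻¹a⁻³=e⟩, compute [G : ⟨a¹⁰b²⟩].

First find ord(a¹⁰b²) by computing successive powers:
  (a¹⁰b²)¹ = a¹⁰b², (a¹⁰b²)² = ab⁴, (a¹⁰b²)³ = a⁸b, (a¹⁰b²)⁴ = a⁵b³, (a¹⁰b²)⁵ = e.
So |⟨a¹⁰b²⟩| = ord(a¹⁰b²) = 5. With |G| = 55, by Lagrange [G : ⟨a¹⁰b²⟩] = 55/5 = 11.

Answer: 11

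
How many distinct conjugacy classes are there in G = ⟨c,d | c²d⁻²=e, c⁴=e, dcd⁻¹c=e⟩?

The conjugacy classes (representative and size) are:
  [e] (size 1), [c³] (size 2), [c²] (size 1), [d⁻¹] (size 2), [cd] (size 2).
Class equation: 1 + 2 + 1 + 2 + 2 = 8 = |G|. So G has 5 conjugacy classes.

Answer: 5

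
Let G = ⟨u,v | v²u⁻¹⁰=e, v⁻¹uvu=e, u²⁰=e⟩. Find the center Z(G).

An element z ∈ Z(G) iff z commutes with every generator.
For example u¹⁰ is central: (u¹⁰)·u = u¹¹ = u·(u¹⁰); (u¹⁰)·v = v⁻¹ = v·(u¹⁰).
Whereas u ∉ Z(G) since u·v = uv ≠ u⁹v⁻¹ = v·u.
Checking each of the 40 elements this way gives Z(G) = {e, u¹⁰}, of order 2.

Answer: {e, u¹⁰}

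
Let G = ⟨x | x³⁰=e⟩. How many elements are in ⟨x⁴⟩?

|⟨x⁴⟩| equals the order of x⁴. Compute successive powers until reaching e:
  (x⁴)¹ = x⁴, (x⁴)² = x⁸, (x⁴)³ = x¹², (x⁴)⁴ = x¹⁶, (x⁴)⁵ = x²⁰, (x⁴)⁶ = x²⁴, (x⁴)⁷ = x²⁸, (x⁴)⁸ = x², (x⁴)⁹ = x⁶, (x⁴)¹⁰ = x¹⁰, (x⁴)¹¹ = x¹⁴, (x⁴)¹² = x¹⁸, (x⁴)¹³ = x²², (x⁴)¹⁴ = x²⁶, (x⁴)¹⁵ = e.
The smallest positive k with (x⁴)ᵏ = e is 15, so |⟨x⁴⟩| = 15.

Answer: 15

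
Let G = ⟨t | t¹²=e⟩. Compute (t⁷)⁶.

Compute successive powers of (t⁷), reducing at each step:
  (t⁷)²: (t⁷) · t⁷ = t²
  (t⁷)³: (t²) · t⁷ = t⁹
  (t⁷)⁴: (t⁹) · t⁷ = t⁴
  (t⁷)⁵: (t⁴) · t⁷ = t¹¹
  (t⁷)⁶: (t¹¹) · t⁷ = t⁶

Answer: t⁶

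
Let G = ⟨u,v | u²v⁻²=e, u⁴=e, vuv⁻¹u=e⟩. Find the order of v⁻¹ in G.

Compute successive powers until reaching e:
  (v⁻¹)¹ = v⁻¹, (v⁻¹)² = u², (v⁻¹)³ = v, (v⁻¹)⁴ = e.
The smallest positive k with (v⁻¹)ᵏ = e is 4.

Answer: 4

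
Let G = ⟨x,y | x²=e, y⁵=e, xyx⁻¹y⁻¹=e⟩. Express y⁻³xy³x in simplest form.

Multiply left to right, reducing at each step:
  (y²) · x = xy²
  (xy²) · y³ = x
  x · x = e

Answer: e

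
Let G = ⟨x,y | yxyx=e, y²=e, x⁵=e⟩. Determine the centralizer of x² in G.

⟨x²⟩ ⊆ C_G(x²) since powers of x² commute with x²; so |C_G(x²)| ≥ |⟨x²⟩| = 5.
By orbit–stabilizer, |C_G(x²)| = |G| / |conj. class of x²| = 10 / 2 = 5.
The 5 elements commuting with x² are {e, x, x², x³, x⁴}.

Answer: {e, x, x², x³, x⁴}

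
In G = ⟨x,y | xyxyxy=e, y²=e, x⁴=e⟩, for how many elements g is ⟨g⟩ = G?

⟨g⟩ = G would require ord(g) = |G| = 24, but the maximum element order in G is 4 < 24. So G is not cyclic and no single element generates it: the count is 0.

Answer: 0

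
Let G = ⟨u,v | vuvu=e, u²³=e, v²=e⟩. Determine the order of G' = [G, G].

G' = [G, G] is generated by all commutators. The generator-pair commutators are: [u, v] = u².
The subgroup they normally generate is {e, u, u², u³, u⁴, u⁵, u⁶, u⁷, u⁸, u⁹, u¹⁰, u¹¹, u¹², u¹³, u¹⁴, u¹⁵, u¹⁶, u¹⁷, u¹⁸, u¹⁹, u²⁰, u²¹, u²²}, of order 23.
Check: |G/G'| = 46/23 = 2 is the order of the abelianisation.

Answer: 23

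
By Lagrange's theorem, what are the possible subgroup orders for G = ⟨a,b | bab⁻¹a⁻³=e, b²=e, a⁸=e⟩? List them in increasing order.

|G| = 16 = 2⁴. By Lagrange's theorem the order of any subgroup divides 16; the divisors of 16 are 1, 2, 4, 8, 16.

Answer: 1, 2, 4, 8, 16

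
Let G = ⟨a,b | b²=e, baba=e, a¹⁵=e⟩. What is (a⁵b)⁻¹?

The order of (a⁵b) is 2 (smallest k with (a⁵b)ᵏ = e), so (a⁵b)⁻¹ = (a⁵b)¹ = a⁵b.
Check: (a⁵b) · (a⁵b) → (a⁵b) · a⁵ = b;   b · b = e, giving e as required.

Answer: a⁵b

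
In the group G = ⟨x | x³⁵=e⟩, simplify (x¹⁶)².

Compute successive powers of (x¹⁶), reducing at each step:
  (x¹⁶)²: (x¹⁶) · x¹⁶ = x³²

Answer: x³²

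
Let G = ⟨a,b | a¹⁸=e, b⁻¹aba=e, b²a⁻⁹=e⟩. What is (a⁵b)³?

Compute successive powers of (a⁵b), reducing at each step:
  (a⁵b)²: (a⁵b) · a⁵ = b;   b · b = a⁹
  (a⁵b)³: (a⁹) · a⁵ = a¹⁴;   (a¹⁴) · b = a⁵b⁻¹

Answer: a⁵b⁻¹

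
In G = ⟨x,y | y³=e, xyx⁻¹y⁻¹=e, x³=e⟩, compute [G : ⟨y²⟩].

First find ord(y²) by computing successive powers:
  (y²)¹ = y², (y²)² = y, (y²)³ = e.
So |⟨y²⟩| = ord(y²) = 3. With |G| = 9, by Lagrange [G : ⟨y²⟩] = 9/3 = 3.

Answer: 3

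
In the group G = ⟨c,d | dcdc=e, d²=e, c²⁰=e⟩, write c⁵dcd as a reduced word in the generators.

Multiply left to right, reducing at each step:
  (c⁵) · d = c⁵d
  (c⁵d) · c = c⁴d
  (c⁴d) · d = c⁴

Answer: c⁴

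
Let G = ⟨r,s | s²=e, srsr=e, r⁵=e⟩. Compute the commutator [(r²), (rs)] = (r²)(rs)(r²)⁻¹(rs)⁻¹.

[(r²), (rs)] = (r²)·(rs)·(r²)⁻¹·(rs)⁻¹.
  (r²) · (rs) = r³s
  (r³s) · (r³) = s
  s · (rs) = r⁴

Answer: r⁴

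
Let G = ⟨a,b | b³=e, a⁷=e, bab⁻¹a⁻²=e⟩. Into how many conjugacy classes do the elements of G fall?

The conjugacy classes (representative and size) are:
  [e] (size 1), [a²] (size 3), [a⁵] (size 3), [b] (size 7), [b²] (size 7).
Class equation: 1 + 3 + 3 + 7 + 7 = 21 = |G|. So G has 5 conjugacy classes.

Answer: 5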